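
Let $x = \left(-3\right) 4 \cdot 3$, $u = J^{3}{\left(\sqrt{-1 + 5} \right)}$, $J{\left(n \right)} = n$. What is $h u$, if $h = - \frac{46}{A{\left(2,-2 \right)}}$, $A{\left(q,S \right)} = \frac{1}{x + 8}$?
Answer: $10304$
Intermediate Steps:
$u = 8$ ($u = \left(\sqrt{-1 + 5}\right)^{3} = \left(\sqrt{4}\right)^{3} = 2^{3} = 8$)
$x = -36$ ($x = \left(-12\right) 3 = -36$)
$A{\left(q,S \right)} = - \frac{1}{28}$ ($A{\left(q,S \right)} = \frac{1}{-36 + 8} = \frac{1}{-28} = - \frac{1}{28}$)
$h = 1288$ ($h = - \frac{46}{- \frac{1}{28}} = \left(-46\right) \left(-28\right) = 1288$)
$h u = 1288 \cdot 8 = 10304$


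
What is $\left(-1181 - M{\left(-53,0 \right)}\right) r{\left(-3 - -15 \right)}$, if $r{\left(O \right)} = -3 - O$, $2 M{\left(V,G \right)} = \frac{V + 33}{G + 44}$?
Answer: $\frac{389655}{22} \approx 17712.0$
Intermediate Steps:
$M{\left(V,G \right)} = \frac{33 + V}{2 \left(44 + G\right)}$ ($M{\left(V,G \right)} = \frac{\left(V + 33\right) \frac{1}{G + 44}}{2} = \frac{\left(33 + V\right) \frac{1}{44 + G}}{2} = \frac{\frac{1}{44 + G} \left(33 + V\right)}{2} = \frac{33 + V}{2 \left(44 + G\right)}$)
$\left(-1181 - M{\left(-53,0 \right)}\right) r{\left(-3 - -15 \right)} = \left(-1181 - \frac{33 - 53}{2 \left(44 + 0\right)}\right) \left(-3 - \left(-3 - -15\right)\right) = \left(-1181 - \frac{1}{2} \cdot \frac{1}{44} \left(-20\right)\right) \left(-3 - \left(-3 + 15\right)\right) = \left(-1181 - \frac{1}{2} \cdot \frac{1}{44} \left(-20\right)\right) \left(-3 - 12\right) = \left(-1181 - - \frac{5}{22}\right) \left(-3 - 12\right) = \left(-1181 + \frac{5}{22}\right) \left(-15\right) = \left(- \frac{25977}{22}\right) \left(-15\right) = \frac{389655}{22}$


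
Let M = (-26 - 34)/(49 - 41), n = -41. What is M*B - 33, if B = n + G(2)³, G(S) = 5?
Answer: -663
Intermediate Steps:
M = -15/2 (M = -60/8 = -60*⅛ = -15/2 ≈ -7.5000)
B = 84 (B = -41 + 5³ = -41 + 125 = 84)
M*B - 33 = -15/2*84 - 33 = -630 - 33 = -663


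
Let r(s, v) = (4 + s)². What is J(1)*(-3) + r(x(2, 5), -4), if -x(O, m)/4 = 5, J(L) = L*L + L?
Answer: 250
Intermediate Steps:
J(L) = L + L² (J(L) = L² + L = L + L²)
x(O, m) = -20 (x(O, m) = -4*5 = -20)
J(1)*(-3) + r(x(2, 5), -4) = (1*(1 + 1))*(-3) + (4 - 20)² = (1*2)*(-3) + (-16)² = 2*(-3) + 256 = -6 + 256 = 250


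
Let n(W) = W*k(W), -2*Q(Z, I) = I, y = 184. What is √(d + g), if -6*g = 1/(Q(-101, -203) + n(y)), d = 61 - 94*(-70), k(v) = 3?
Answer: 8*√1595317665/3921 ≈ 81.492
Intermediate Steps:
Q(Z, I) = -I/2
n(W) = 3*W (n(W) = W*3 = 3*W)
d = 6641 (d = 61 + 6580 = 6641)
g = -1/3921 (g = -1/(6*(-½*(-203) + 3*184)) = -1/(6*(203/2 + 552)) = -1/(6*1307/2) = -⅙*2/1307 = -1/3921 ≈ -0.00025504)
√(d + g) = √(6641 - 1/3921) = √(26039360/3921) = 8*√1595317665/3921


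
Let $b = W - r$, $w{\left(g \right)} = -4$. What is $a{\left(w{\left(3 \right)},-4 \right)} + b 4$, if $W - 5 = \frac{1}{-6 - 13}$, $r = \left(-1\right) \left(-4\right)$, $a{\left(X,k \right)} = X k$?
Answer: $\frac{376}{19} \approx 19.789$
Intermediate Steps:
$r = 4$
$W = \frac{94}{19}$ ($W = 5 + \frac{1}{-6 - 13} = 5 + \frac{1}{-19} = 5 - \frac{1}{19} = \frac{94}{19} \approx 4.9474$)
$b = \frac{18}{19}$ ($b = \frac{94}{19} - 4 = \frac{18}{19} \approx 0.94737$)
$a{\left(w{\left(3 \right)},-4 \right)} + b 4 = \left(-4\right) \left(-4\right) + \frac{18}{19} \cdot 4 = 16 + \frac{72}{19} = \frac{376}{19}$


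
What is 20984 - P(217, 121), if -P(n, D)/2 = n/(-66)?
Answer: 692255/33 ≈ 20977.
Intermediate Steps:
P(n, D) = n/33 (P(n, D) = -2*n/(-66) = -2*n*(-1)/66 = -(-1)*n/33 = n/33)
20984 - P(217, 121) = 20984 - 217/33 = 692255/33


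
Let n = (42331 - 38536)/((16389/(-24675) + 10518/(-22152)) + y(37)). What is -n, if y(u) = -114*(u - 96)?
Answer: -115241626500/204211836379 ≈ -0.56432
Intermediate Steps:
y(u) = 10944 - 114*u (y(u) = -114*(-96 + u) = 10944 - 114*u)
n = 115241626500/204211836379 (n = (42331 - 38536)/((16389/(-24675) + 10518/(-22152)) + (10944 - 114*37)) = 3795/((16389*(-1/24675) + 10518*(-1/22152)) + (10944 - 4218)) = 3795/((-5463/8225 - 1753/3692) + 6726) = 3795/(-34587821/30366700 + 6726) = 3795/(204211836379/30366700) = 3795*(30366700/204211836379) = 115241626500/204211836379 ≈ 0.56432)
-n = -1*115241626500/204211836379 = -115241626500/204211836379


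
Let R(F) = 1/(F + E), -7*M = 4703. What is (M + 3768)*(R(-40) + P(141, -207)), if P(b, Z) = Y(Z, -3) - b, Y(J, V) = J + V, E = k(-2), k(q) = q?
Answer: -319525039/294 ≈ -1.0868e+6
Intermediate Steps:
M = -4703/7 (M = -⅐*4703 = -4703/7 ≈ -671.86)
E = -2
R(F) = 1/(-2 + F) (R(F) = 1/(F - 2) = 1/(-2 + F))
P(b, Z) = -3 + Z - b (P(b, Z) = (Z - 3) - b = (-3 + Z) - b = -3 + Z - b)
(M + 3768)*(R(-40) + P(141, -207)) = (-4703/7 + 3768)*(1/(-2 - 40) + (-3 - 207 - 1*141)) = 21673*(1/(-42) + (-3 - 207 - 141))/7 = 21673*(-1/42 - 351)/7 = (21673/7)*(-14743/42) = -319525039/294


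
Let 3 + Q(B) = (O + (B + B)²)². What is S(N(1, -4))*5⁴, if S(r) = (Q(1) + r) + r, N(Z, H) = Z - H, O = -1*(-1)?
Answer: 20000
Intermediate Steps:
O = 1
Q(B) = -3 + (1 + 4*B²)² (Q(B) = -3 + (1 + (B + B)²)² = -3 + (1 + (2*B)²)² = -3 + (1 + 4*B²)²)
S(r) = 22 + 2*r (S(r) = ((-3 + (1 + 4*1²)²) + r) + r = ((-3 + (1 + 4*1)²) + r) + r = ((-3 + (1 + 4)²) + r) + r = ((-3 + 5²) + r) + r = ((-3 + 25) + r) + r = (22 + r) + r = 22 + 2*r)
S(N(1, -4))*5⁴ = (22 + 2*(1 - 1*(-4)))*5⁴ = (22 + 2*(1 + 4))*625 = (22 + 2*5)*625 = (22 + 10)*625 = 32*625 = 20000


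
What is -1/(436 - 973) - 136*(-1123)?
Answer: 82014937/537 ≈ 1.5273e+5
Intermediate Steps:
-1/(436 - 973) - 136*(-1123) = -1/(-537) + 152728 = -1*(-1/537) + 152728 = 1/537 + 152728 = 82014937/537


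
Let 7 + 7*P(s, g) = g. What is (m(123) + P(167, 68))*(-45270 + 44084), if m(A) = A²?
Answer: -125673304/7 ≈ -1.7953e+7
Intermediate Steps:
P(s, g) = -1 + g/7
(m(123) + P(167, 68))*(-45270 + 44084) = (123² + (-1 + (⅐)*68))*(-45270 + 44084) = (15129 + (-1 + 68/7))*(-1186) = (15129 + 61/7)*(-1186) = (105964/7)*(-1186) = -125673304/7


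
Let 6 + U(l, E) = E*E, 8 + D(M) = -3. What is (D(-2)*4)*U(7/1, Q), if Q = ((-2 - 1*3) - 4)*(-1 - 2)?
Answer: -31812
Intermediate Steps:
D(M) = -11 (D(M) = -8 - 3 = -11)
Q = 27 (Q = ((-2 - 3) - 4)*(-3) = (-5 - 4)*(-3) = -9*(-3) = 27)
U(l, E) = -6 + E**2 (U(l, E) = -6 + E*E = -6 + E**2)
(D(-2)*4)*U(7/1, Q) = (-11*4)*(-6 + 27**2) = -44*(-6 + 729) = -44*723 = -31812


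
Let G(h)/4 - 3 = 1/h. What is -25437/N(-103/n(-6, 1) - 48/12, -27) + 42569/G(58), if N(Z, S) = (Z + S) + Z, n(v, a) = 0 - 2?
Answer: 37521559/11900 ≈ 3153.1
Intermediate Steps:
n(v, a) = -2
G(h) = 12 + 4/h
N(Z, S) = S + 2*Z (N(Z, S) = (S + Z) + Z = S + 2*Z)
-25437/N(-103/n(-6, 1) - 48/12, -27) + 42569/G(58) = -25437/(-27 + 2*(-103/(-2) - 48/12)) + 42569/(12 + 4/58) = -25437/(-27 + 2*(-103*(-½) - 48*1/12)) + 42569/(12 + 4*(1/58)) = -25437/(-27 + 2*(103/2 - 4)) + 42569/(12 + 2/29) = -25437/(-27 + 2*(95/2)) + 42569/(350/29) = -25437/(-27 + 95) + 42569*(29/350) = -25437/68 + 1234501/350 = 37521559/11900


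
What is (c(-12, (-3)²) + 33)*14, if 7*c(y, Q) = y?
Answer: 438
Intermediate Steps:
c(y, Q) = y/7
(c(-12, (-3)²) + 33)*14 = ((⅐)*(-12) + 33)*14 = (-12/7 + 33)*14 = (219/7)*14 = 438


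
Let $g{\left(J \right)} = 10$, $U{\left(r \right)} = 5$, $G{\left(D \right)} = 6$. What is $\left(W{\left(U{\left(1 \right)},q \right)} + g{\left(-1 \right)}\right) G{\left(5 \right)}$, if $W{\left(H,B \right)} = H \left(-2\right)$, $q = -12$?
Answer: $0$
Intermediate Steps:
$W{\left(H,B \right)} = - 2 H$
$\left(W{\left(U{\left(1 \right)},q \right)} + g{\left(-1 \right)}\right) G{\left(5 \right)} = \left(\left(-2\right) 5 + 10\right) 6 = \left(-10 + 10\right) 6 = 0 \cdot 6 = 0$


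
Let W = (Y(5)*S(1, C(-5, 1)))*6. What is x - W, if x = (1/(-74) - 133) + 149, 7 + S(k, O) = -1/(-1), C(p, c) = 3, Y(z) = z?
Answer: 14503/74 ≈ 195.99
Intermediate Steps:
S(k, O) = -6 (S(k, O) = -7 - 1/(-1) = -7 - 1*(-1) = -7 + 1 = -6)
W = -180 (W = (5*(-6))*6 = -30*6 = -180)
x = 1183/74 (x = (-1/74 - 133) + 149 = -9843/74 + 149 = 1183/74 ≈ 15.986)
x - W = 1183/74 - 1*(-180) = 1183/74 + 180 = 14503/74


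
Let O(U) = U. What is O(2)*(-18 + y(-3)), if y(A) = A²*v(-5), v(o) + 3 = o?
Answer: -180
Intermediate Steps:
v(o) = -3 + o
y(A) = -8*A² (y(A) = A²*(-3 - 5) = A²*(-8) = -8*A²)
O(2)*(-18 + y(-3)) = 2*(-18 - 8*(-3)²) = 2*(-18 - 8*9) = 2*(-18 - 72) = 2*(-90) = -180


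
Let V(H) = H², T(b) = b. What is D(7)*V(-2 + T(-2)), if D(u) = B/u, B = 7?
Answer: 16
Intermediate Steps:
D(u) = 7/u
D(7)*V(-2 + T(-2)) = (7/7)*(-2 - 2)² = (7*(⅐))*(-4)² = 1*16 = 16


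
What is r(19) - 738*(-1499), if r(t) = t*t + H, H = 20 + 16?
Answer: 1106659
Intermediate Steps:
H = 36
r(t) = 36 + t**2 (r(t) = t*t + 36 = t**2 + 36 = 36 + t**2)
r(19) - 738*(-1499) = (36 + 19**2) - 738*(-1499) = (36 + 361) + 1106262 = 397 + 1106262 = 1106659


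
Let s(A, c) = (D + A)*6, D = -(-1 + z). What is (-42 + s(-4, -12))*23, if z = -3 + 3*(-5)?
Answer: 1104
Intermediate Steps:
z = -18 (z = -3 - 15 = -18)
D = 19 (D = -(-1 - 18) = -1*(-19) = 19)
s(A, c) = 114 + 6*A (s(A, c) = (19 + A)*6 = 114 + 6*A)
(-42 + s(-4, -12))*23 = (-42 + (114 + 6*(-4)))*23 = (-42 + (114 - 24))*23 = (-42 + 90)*23 = 48*23 = 1104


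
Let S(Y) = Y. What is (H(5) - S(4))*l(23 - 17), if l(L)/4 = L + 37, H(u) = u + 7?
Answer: 1376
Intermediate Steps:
H(u) = 7 + u
l(L) = 148 + 4*L (l(L) = 4*(L + 37) = 4*(37 + L) = 148 + 4*L)
(H(5) - S(4))*l(23 - 17) = ((7 + 5) - 1*4)*(148 + 4*(23 - 17)) = (12 - 4)*(148 + 4*6) = 8*(148 + 24) = 8*172 = 1376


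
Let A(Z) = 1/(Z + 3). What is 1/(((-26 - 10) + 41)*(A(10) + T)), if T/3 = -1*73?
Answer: -13/14230 ≈ -0.00091356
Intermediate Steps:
A(Z) = 1/(3 + Z)
T = -219 (T = 3*(-1*73) = 3*(-73) = -219)
1/(((-26 - 10) + 41)*(A(10) + T)) = 1/(((-26 - 10) + 41)*(1/(3 + 10) - 219)) = 1/((-36 + 41)*(1/13 - 219)) = 1/(5*(1/13 - 219)) = 1/(5*(-2846/13)) = 1/(-14230/13) = -13/14230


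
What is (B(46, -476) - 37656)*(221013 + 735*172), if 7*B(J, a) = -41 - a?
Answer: -91429425981/7 ≈ -1.3061e+10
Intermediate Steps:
B(J, a) = -41/7 - a/7 (B(J, a) = (-41 - a)/7 = -41/7 - a/7)
(B(46, -476) - 37656)*(221013 + 735*172) = ((-41/7 - ⅐*(-476)) - 37656)*(221013 + 735*172) = ((-41/7 + 68) - 37656)*(221013 + 126420) = (435/7 - 37656)*347433 = -263157/7*347433 = -91429425981/7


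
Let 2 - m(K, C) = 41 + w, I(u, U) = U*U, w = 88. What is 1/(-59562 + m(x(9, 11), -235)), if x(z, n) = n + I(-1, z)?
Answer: -1/59689 ≈ -1.6754e-5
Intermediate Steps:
I(u, U) = U²
x(z, n) = n + z²
m(K, C) = -127 (m(K, C) = 2 - (41 + 88) = 2 - 1*129 = 2 - 129 = -127)
1/(-59562 + m(x(9, 11), -235)) = 1/(-59562 - 127) = 1/(-59689) = -1/59689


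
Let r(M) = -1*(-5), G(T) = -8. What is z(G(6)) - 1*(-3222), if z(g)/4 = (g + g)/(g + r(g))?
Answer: 9730/3 ≈ 3243.3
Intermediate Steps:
r(M) = 5
z(g) = 8*g/(5 + g) (z(g) = 4*((g + g)/(g + 5)) = 4*((2*g)/(5 + g)) = 4*(2*g/(5 + g)) = 8*g/(5 + g))
z(G(6)) - 1*(-3222) = 8*(-8)/(5 - 8) - 1*(-3222) = 8*(-8)/(-3) + 3222 = 8*(-8)*(-⅓) + 3222 = 64/3 + 3222 = 9730/3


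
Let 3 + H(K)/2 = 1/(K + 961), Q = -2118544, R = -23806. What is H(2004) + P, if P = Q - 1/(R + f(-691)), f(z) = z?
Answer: -153877923820791/72633605 ≈ -2.1185e+6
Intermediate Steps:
H(K) = -6 + 2/(961 + K) (H(K) = -6 + 2/(K + 961) = -6 + 2/(961 + K))
P = -51897972367/24497 (P = -2118544 - 1/(-23806 - 691) = -2118544 - 1/(-24497) = -2118544 - 1*(-1/24497) = -2118544 + 1/24497 = -51897972367/24497 ≈ -2.1185e+6)
H(2004) + P = 2*(-2882 - 3*2004)/(961 + 2004) - 51897972367/24497 = 2*(-2882 - 6012)/2965 - 51897972367/24497 = 2*(1/2965)*(-8894) - 51897972367/24497 = -17788/2965 - 51897972367/24497 = -153877923820791/72633605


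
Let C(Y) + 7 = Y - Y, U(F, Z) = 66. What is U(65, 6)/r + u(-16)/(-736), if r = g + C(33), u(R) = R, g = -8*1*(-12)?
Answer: 3125/4094 ≈ 0.76331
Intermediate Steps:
g = 96 (g = -8*(-12) = 96)
C(Y) = -7 (C(Y) = -7 + (Y - Y) = -7 + 0 = -7)
r = 89 (r = 96 - 7 = 89)
U(65, 6)/r + u(-16)/(-736) = 66/89 - 16/(-736) = 66*(1/89) - 16*(-1/736) = 66/89 + 1/46 = 3125/4094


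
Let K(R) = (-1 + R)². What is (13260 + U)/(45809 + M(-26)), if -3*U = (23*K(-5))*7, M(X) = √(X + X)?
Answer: 518924352/2098464533 - 22656*I*√13/2098464533 ≈ 0.24729 - 3.8927e-5*I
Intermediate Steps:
M(X) = √2*√X (M(X) = √(2*X) = √2*√X)
U = -1932 (U = -23*(-1 - 5)²*7/3 = -23*(-6)²*7/3 = -23*36*7/3 = -276*7 = -⅓*5796 = -1932)
(13260 + U)/(45809 + M(-26)) = (13260 - 1932)/(45809 + √2*√(-26)) = 11328/(45809 + √2*(I*√26)) = 11328/(45809 + 2*I*√13)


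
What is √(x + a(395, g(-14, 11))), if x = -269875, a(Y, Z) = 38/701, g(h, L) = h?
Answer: I*√132616818237/701 ≈ 519.5*I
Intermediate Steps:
a(Y, Z) = 38/701 (a(Y, Z) = 38*(1/701) = 38/701)
√(x + a(395, g(-14, 11))) = √(-269875 + 38/701) = √(-189182337/701) = I*√132616818237/701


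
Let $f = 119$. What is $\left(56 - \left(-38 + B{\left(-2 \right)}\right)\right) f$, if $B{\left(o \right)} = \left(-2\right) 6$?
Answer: $12614$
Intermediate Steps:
$B{\left(o \right)} = -12$
$\left(56 - \left(-38 + B{\left(-2 \right)}\right)\right) f = \left(56 + \left(38 - -12\right)\right) 119 = \left(56 + \left(38 + 12\right)\right) 119 = \left(56 + 50\right) 119 = 106 \cdot 119 = 12614$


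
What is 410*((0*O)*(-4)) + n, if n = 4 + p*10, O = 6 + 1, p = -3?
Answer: -26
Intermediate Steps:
O = 7
n = -26 (n = 4 - 3*10 = 4 - 30 = -26)
410*((0*O)*(-4)) + n = 410*((0*7)*(-4)) - 26 = 410*(0*(-4)) - 26 = 410*0 - 26 = 0 - 26 = -26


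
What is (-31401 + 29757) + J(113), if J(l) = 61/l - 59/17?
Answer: -3163754/1921 ≈ -1646.9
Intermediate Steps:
J(l) = -59/17 + 61/l (J(l) = 61/l - 59*1/17 = 61/l - 59/17 = -59/17 + 61/l)
(-31401 + 29757) + J(113) = (-31401 + 29757) + (-59/17 + 61/113) = -1644 + (-59/17 + 61*(1/113)) = -1644 + (-59/17 + 61/113) = -1644 - 5630/1921 = -3163754/1921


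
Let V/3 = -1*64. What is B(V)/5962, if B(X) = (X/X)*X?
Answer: -96/2981 ≈ -0.032204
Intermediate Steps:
V = -192 (V = 3*(-1*64) = 3*(-64) = -192)
B(X) = X (B(X) = 1*X = X)
B(V)/5962 = -192/5962 = -192*1/5962 = -96/2981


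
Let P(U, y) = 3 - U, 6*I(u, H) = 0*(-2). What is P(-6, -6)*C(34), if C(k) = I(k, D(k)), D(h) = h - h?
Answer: 0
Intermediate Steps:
D(h) = 0
I(u, H) = 0 (I(u, H) = (0*(-2))/6 = (⅙)*0 = 0)
C(k) = 0
P(-6, -6)*C(34) = (3 - 1*(-6))*0 = (3 + 6)*0 = 9*0 = 0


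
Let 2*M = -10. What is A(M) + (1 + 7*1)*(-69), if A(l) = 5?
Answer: -547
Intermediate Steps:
M = -5 (M = (½)*(-10) = -5)
A(M) + (1 + 7*1)*(-69) = 5 + (1 + 7*1)*(-69) = 5 + (1 + 7)*(-69) = 5 + 8*(-69) = 5 - 552 = -547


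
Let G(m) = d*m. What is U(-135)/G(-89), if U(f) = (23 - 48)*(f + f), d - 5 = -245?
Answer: 225/712 ≈ 0.31601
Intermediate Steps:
d = -240 (d = 5 - 245 = -240)
G(m) = -240*m
U(f) = -50*f
U(-135)/G(-89) = (-50*(-135))/((-240*(-89))) = 6750/21360 = 6750*(1/21360) = 225/712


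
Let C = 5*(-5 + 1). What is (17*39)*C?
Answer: -13260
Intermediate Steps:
C = -20 (C = 5*(-4) = -20)
(17*39)*C = (17*39)*(-20) = 663*(-20) = -13260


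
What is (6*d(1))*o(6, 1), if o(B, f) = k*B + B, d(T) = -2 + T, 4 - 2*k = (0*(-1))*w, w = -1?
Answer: -108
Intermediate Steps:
k = 2 (k = 2 - 0*(-1)*(-1)/2 = 2 - 0*(-1) = 2 - ½*0 = 2 + 0 = 2)
o(B, f) = 3*B (o(B, f) = 2*B + B = 3*B)
(6*d(1))*o(6, 1) = (6*(-2 + 1))*(3*6) = (6*(-1))*18 = -6*18 = -108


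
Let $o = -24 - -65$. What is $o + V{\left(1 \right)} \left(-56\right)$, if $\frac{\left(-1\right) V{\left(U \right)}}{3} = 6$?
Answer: $1049$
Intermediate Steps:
$V{\left(U \right)} = -18$ ($V{\left(U \right)} = \left(-3\right) 6 = -18$)
$o = 41$ ($o = -24 + 65 = 41$)
$o + V{\left(1 \right)} \left(-56\right) = 41 - -1008 = 41 + 1008 = 1049$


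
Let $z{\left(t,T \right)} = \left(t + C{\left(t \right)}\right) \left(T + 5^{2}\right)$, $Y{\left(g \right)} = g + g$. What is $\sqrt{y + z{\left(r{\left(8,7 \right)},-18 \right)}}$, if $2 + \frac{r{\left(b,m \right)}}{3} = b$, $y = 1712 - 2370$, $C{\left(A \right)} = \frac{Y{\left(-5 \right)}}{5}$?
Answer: $i \sqrt{546} \approx 23.367 i$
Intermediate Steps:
$Y{\left(g \right)} = 2 g$
$C{\left(A \right)} = -2$ ($C{\left(A \right)} = \frac{2 \left(-5\right)}{5} = \left(-10\right) \frac{1}{5} = -2$)
$y = -658$
$r{\left(b,m \right)} = -6 + 3 b$
$z{\left(t,T \right)} = \left(-2 + t\right) \left(25 + T\right)$ ($z{\left(t,T \right)} = \left(t - 2\right) \left(T + 5^{2}\right) = \left(-2 + t\right) \left(T + 25\right) = \left(-2 + t\right) \left(25 + T\right)$)
$\sqrt{y + z{\left(r{\left(8,7 \right)},-18 \right)}} = \sqrt{-658 - \left(14 - 7 \left(-6 + 3 \cdot 8\right)\right)} = \sqrt{-658 + \left(-50 + 36 + 25 \left(-6 + 24\right) - 18 \left(-6 + 24\right)\right)} = \sqrt{-658 + \left(-50 + 36 + 25 \cdot 18 - 324\right)} = \sqrt{-658 + \left(-50 + 36 + 450 - 324\right)} = \sqrt{-658 + 112} = \sqrt{-546} = i \sqrt{546}$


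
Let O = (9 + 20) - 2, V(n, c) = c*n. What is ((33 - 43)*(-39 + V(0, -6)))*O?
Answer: 10530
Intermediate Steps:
O = 27 (O = 29 - 2 = 27)
((33 - 43)*(-39 + V(0, -6)))*O = ((33 - 43)*(-39 - 6*0))*27 = -10*(-39 + 0)*27 = -10*(-39)*27 = 390*27 = 10530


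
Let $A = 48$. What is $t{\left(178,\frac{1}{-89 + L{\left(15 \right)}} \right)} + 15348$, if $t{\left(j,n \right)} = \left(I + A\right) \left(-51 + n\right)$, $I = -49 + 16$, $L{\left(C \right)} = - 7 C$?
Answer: $\frac{2829087}{194} \approx 14583.0$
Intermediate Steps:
$I = -33$
$t{\left(j,n \right)} = -765 + 15 n$ ($t{\left(j,n \right)} = \left(-33 + 48\right) \left(-51 + n\right) = 15 \left(-51 + n\right) = -765 + 15 n$)
$t{\left(178,\frac{1}{-89 + L{\left(15 \right)}} \right)} + 15348 = \left(-765 + \frac{15}{-89 - 105}\right) + 15348 = \left(-765 + \frac{15}{-194}\right) + 15348 = \left(-765 + 15 \left(- \frac{1}{194}\right)\right) + 15348 = \left(-765 - \frac{15}{194}\right) + 15348 = - \frac{148425}{194} + 15348 = \frac{2829087}{194}$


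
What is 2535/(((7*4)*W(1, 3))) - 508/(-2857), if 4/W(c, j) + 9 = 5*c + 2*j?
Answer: 7270943/159992 ≈ 45.446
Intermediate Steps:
W(c, j) = 4/(-9 + 2*j + 5*c) (W(c, j) = 4/(-9 + (5*c + 2*j)) = 4/(-9 + (2*j + 5*c)) = 4/(-9 + 2*j + 5*c))
2535/(((7*4)*W(1, 3))) - 508/(-2857) = 2535/(((7*4)*(4/(-9 + 2*3 + 5*1)))) - 508/(-2857) = 2535/((28*(4/(-9 + 6 + 5)))) - 508*(-1/2857) = 2535/((28*(4/2))) + 508/2857 = 2535/((28*(4*(½)))) + 508/2857 = 2535/((28*2)) + 508/2857 = 2535/56 + 508/2857 = 7270943/159992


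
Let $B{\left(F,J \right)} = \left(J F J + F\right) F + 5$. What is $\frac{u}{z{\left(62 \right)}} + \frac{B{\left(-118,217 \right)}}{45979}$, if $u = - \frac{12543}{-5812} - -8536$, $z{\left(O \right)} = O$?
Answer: $\frac{238552425271485}{16568256776} \approx 14398.0$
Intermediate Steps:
$B{\left(F,J \right)} = 5 + F \left(F + F J^{2}\right)$ ($B{\left(F,J \right)} = \left(F J J + F\right) F + 5 = \left(F J^{2} + F\right) F + 5 = \left(F + F J^{2}\right) F + 5 = F \left(F + F J^{2}\right) + 5 = 5 + F \left(F + F J^{2}\right)$)
$u = \frac{49623775}{5812}$ ($u = \left(-12543\right) \left(- \frac{1}{5812}\right) + 8536 = \frac{12543}{5812} + 8536 = \frac{49623775}{5812} \approx 8538.2$)
$\frac{u}{z{\left(62 \right)}} + \frac{B{\left(-118,217 \right)}}{45979} = \frac{49623775}{5812 \cdot 62} + \frac{5 + \left(-118\right)^{2} + \left(-118\right)^{2} \cdot 217^{2}}{45979} = \frac{49623775}{5812} \cdot \frac{1}{62} + \left(5 + 13924 + 13924 \cdot 47089\right) \frac{1}{45979} = \frac{49623775}{360344} + \left(5 + 13924 + 655667236\right) \frac{1}{45979} = \frac{49623775}{360344} + 655681165 \cdot \frac{1}{45979} = \frac{49623775}{360344} + \frac{655681165}{45979} = \frac{238552425271485}{16568256776}$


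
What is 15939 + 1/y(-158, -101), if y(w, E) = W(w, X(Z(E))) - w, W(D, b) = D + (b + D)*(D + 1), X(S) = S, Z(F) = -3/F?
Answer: 39926159066/2504935 ≈ 15939.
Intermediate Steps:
W(D, b) = D + (1 + D)*(D + b) (W(D, b) = D + (D + b)*(1 + D) = D + (1 + D)*(D + b))
y(w, E) = w + w² - 3/E - 3*w/E (y(w, E) = (-3/E + w² + 2*w + w*(-3/E)) - w = (-3/E + w² + 2*w - 3*w/E) - w = (w² - 3/E + 2*w - 3*w/E) - w = w + w² - 3/E - 3*w/E)
15939 + 1/y(-158, -101) = 15939 + 1/((-3 - 3*(-158) - 101*(-158)*(1 - 158))/(-101)) = 15939 + 1/(-(-3 + 474 - 101*(-158)*(-157))/101) = 15939 + 1/(-(-3 + 474 - 2505406)/101) = 15939 + 1/(-1/101*(-2504935)) = 15939 + 1/(2504935/101) = 15939 + 101/2504935 = 39926159066/2504935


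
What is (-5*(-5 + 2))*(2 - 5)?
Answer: -45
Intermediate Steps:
(-5*(-5 + 2))*(2 - 5) = -5*(-3)*(-3) = 15*(-3) = -45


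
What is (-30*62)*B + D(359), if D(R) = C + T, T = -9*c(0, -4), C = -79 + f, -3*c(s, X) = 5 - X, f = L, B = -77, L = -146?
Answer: 143022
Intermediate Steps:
f = -146
c(s, X) = -5/3 + X/3 (c(s, X) = -(5 - X)/3 = -5/3 + X/3)
C = -225 (C = -79 - 146 = -225)
T = 27 (T = -9*(-5/3 + (⅓)*(-4)) = -9*(-5/3 - 4/3) = -9*(-3) = 27)
D(R) = -198 (D(R) = -225 + 27 = -198)
(-30*62)*B + D(359) = -30*62*(-77) - 198 = -1860*(-77) - 198 = 143220 - 198 = 143022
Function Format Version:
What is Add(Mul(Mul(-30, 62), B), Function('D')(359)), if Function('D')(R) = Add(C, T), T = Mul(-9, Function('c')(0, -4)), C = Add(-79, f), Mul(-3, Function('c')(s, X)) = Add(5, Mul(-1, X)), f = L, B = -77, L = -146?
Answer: 143022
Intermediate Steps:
f = -146
Function('c')(s, X) = Add(Rational(-5, 3), Mul(Rational(1, 3), X)) (Function('c')(s, X) = Mul(Rational(-1, 3), Add(5, Mul(-1, X))) = Add(Rational(-5, 3), Mul(Rational(1, 3), X)))
C = -225 (C = Add(-79, -146) = -225)
T = 27 (T = Mul(-9, Add(Rational(-5, 3), Mul(Rational(1, 3), -4))) = Mul(-9, Add(Rational(-5, 3), Rational(-4, 3))) = Mul(-9, -3) = 27)
Function('D')(R) = -198 (Function('D')(R) = Add(-225, 27) = -198)
Add(Mul(Mul(-30, 62), B), Function('D')(359)) = Add(Mul(Mul(-30, 62), -77), -198) = Add(Mul(-1860, -77), -198) = Add(143220, -198) = 143022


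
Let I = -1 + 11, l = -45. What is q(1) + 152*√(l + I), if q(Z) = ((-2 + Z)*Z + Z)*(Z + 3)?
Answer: 152*I*√35 ≈ 899.24*I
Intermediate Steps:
I = 10
q(Z) = (3 + Z)*(Z + Z*(-2 + Z)) (q(Z) = (Z*(-2 + Z) + Z)*(3 + Z) = (Z + Z*(-2 + Z))*(3 + Z) = (3 + Z)*(Z + Z*(-2 + Z)))
q(1) + 152*√(l + I) = 1*(-3 + 1² + 2*1) + 152*√(-45 + 10) = 1*(-3 + 1 + 2) + 152*√(-35) = 1*0 + 152*(I*√35) = 0 + 152*I*√35 = 152*I*√35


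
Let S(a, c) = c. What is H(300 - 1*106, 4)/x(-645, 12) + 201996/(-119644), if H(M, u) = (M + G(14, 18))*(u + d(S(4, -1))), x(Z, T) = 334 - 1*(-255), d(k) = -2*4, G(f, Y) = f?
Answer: -54629863/17617579 ≈ -3.1009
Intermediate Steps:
d(k) = -8
x(Z, T) = 589 (x(Z, T) = 334 + 255 = 589)
H(M, u) = (-8 + u)*(14 + M) (H(M, u) = (M + 14)*(u - 8) = (14 + M)*(-8 + u) = (-8 + u)*(14 + M))
H(300 - 1*106, 4)/x(-645, 12) + 201996/(-119644) = (-112 - 8*(300 - 1*106) + 14*4 + (300 - 1*106)*4)/589 + 201996/(-119644) = (-112 - 8*(300 - 106) + 56 + (300 - 106)*4)*(1/589) + 201996*(-1/119644) = (-112 - 8*194 + 56 + 194*4)*(1/589) - 50499/29911 = (-112 - 1552 + 56 + 776)*(1/589) - 50499/29911 = -832*1/589 - 50499/29911 = -832/589 - 50499/29911 = -54629863/17617579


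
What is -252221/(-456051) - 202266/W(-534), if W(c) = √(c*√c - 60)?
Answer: 252221/456051 - 33711*√6/√(-10 - 89*I*√534) ≈ -1283.8 - 1290.6*I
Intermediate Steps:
W(c) = √(-60 + c^(3/2)) (W(c) = √(c^(3/2) - 60) = √(-60 + c^(3/2)))
-252221/(-456051) - 202266/W(-534) = -252221/(-456051) - 202266/√(-60 + (-534)^(3/2)) = -252221*(-1/456051) - 202266/√(-60 - 534*I*√534) = 252221/456051 - 202266/√(-60 - 534*I*√534)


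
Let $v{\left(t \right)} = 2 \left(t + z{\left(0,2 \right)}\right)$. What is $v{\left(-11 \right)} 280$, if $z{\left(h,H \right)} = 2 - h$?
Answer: $-5040$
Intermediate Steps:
$v{\left(t \right)} = 4 + 2 t$ ($v{\left(t \right)} = 2 \left(t + \left(2 - 0\right)\right) = 2 \left(t + \left(2 + 0\right)\right) = 2 \left(t + 2\right) = 2 \left(2 + t\right) = 4 + 2 t$)
$v{\left(-11 \right)} 280 = \left(4 + 2 \left(-11\right)\right) 280 = \left(4 - 22\right) 280 = \left(-18\right) 280 = -5040$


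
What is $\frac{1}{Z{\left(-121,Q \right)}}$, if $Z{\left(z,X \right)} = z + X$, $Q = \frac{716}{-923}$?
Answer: $- \frac{923}{112399} \approx -0.0082118$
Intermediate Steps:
$Q = - \frac{716}{923}$ ($Q = 716 \left(- \frac{1}{923}\right) = - \frac{716}{923} \approx -0.77573$)
$Z{\left(z,X \right)} = X + z$
$\frac{1}{Z{\left(-121,Q \right)}} = \frac{1}{- \frac{716}{923} - 121} = \frac{1}{- \frac{112399}{923}} = - \frac{923}{112399}$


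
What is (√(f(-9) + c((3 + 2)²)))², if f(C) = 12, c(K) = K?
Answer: 37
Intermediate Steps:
(√(f(-9) + c((3 + 2)²)))² = (√(12 + (3 + 2)²))² = (√(12 + 5²))² = (√(12 + 25))² = (√37)² = 37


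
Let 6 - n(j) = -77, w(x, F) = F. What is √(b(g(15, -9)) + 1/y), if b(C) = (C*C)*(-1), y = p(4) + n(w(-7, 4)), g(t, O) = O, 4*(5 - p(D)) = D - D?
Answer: I*√156794/44 ≈ 8.9994*I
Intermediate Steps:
p(D) = 5 (p(D) = 5 - (D - D)/4 = 5 - ¼*0 = 5 + 0 = 5)
n(j) = 83 (n(j) = 6 - 1*(-77) = 6 + 77 = 83)
y = 88 (y = 5 + 83 = 88)
b(C) = -C² (b(C) = C²*(-1) = -C²)
√(b(g(15, -9)) + 1/y) = √(-1*(-9)² + 1/88) = √(-1*81 + 1/88) = √(-81 + 1/88) = √(-7127/88) = I*√156794/44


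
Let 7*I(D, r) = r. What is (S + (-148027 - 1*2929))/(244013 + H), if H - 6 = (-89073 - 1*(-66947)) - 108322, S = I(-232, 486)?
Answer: -1056206/794997 ≈ -1.3286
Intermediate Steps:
I(D, r) = r/7
S = 486/7 (S = (1/7)*486 = 486/7 ≈ 69.429)
H = -130442 (H = 6 + ((-89073 - 1*(-66947)) - 108322) = 6 + ((-89073 + 66947) - 108322) = 6 + (-22126 - 108322) = 6 - 130448 = -130442)
(S + (-148027 - 1*2929))/(244013 + H) = (486/7 + (-148027 - 1*2929))/(244013 - 130442) = (486/7 + (-148027 - 2929))/113571 = (486/7 - 150956)*(1/113571) = -1056206/7*1/113571 = -1056206/794997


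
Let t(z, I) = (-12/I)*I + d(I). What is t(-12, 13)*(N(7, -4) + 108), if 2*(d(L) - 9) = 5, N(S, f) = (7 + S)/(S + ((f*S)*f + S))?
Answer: -973/18 ≈ -54.056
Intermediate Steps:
N(S, f) = (7 + S)/(2*S + S*f²) (N(S, f) = (7 + S)/(S + ((S*f)*f + S)) = (7 + S)/(S + (S*f² + S)) = (7 + S)/(S + (S + S*f²)) = (7 + S)/(2*S + S*f²))
d(L) = 23/2 (d(L) = 9 + (½)*5 = 9 + 5/2 = 23/2)
t(z, I) = -½ (t(z, I) = (-12/I)*I + 23/2 = -12 + 23/2 = -½)
t(-12, 13)*(N(7, -4) + 108) = -((7 + 7)/(7*(2 + (-4)²)) + 108)/2 = -((⅐)*14/(2 + 16) + 108)/2 = -((⅐)*14/18 + 108)/2 = -((⅐)*(1/18)*14 + 108)/2 = -(⅑ + 108)/2 = -½*973/9 = -973/18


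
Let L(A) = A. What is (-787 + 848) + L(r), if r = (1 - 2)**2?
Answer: 62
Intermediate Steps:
r = 1 (r = (-1)**2 = 1)
(-787 + 848) + L(r) = (-787 + 848) + 1 = 61 + 1 = 62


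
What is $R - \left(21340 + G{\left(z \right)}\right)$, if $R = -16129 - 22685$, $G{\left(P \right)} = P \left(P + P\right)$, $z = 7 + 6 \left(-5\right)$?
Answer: $-61212$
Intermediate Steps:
$z = -23$ ($z = 7 - 30 = -23$)
$G{\left(P \right)} = 2 P^{2}$ ($G{\left(P \right)} = P 2 P = 2 P^{2}$)
$R = -38814$
$R - \left(21340 + G{\left(z \right)}\right) = -38814 - \left(21340 + 2 \left(-23\right)^{2}\right) = -38814 - \left(21340 + 2 \cdot 529\right) = -38814 - \left(21340 + 1058\right) = -38814 - 22398 = -61212$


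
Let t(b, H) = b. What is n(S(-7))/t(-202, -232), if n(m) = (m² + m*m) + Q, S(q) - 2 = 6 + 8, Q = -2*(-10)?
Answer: -266/101 ≈ -2.6337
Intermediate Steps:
Q = 20
S(q) = 16 (S(q) = 2 + (6 + 8) = 2 + 14 = 16)
n(m) = 20 + 2*m² (n(m) = (m² + m*m) + 20 = (m² + m²) + 20 = 2*m² + 20 = 20 + 2*m²)
n(S(-7))/t(-202, -232) = (20 + 2*16²)/(-202) = (20 + 2*256)*(-1/202) = (20 + 512)*(-1/202) = 532*(-1/202) = -266/101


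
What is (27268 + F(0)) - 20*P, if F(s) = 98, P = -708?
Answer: 41526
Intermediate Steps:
(27268 + F(0)) - 20*P = (27268 + 98) - 20*(-708) = 27366 + 14160 = 41526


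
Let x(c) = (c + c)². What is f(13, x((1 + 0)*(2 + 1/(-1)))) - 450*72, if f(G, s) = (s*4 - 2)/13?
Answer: -421186/13 ≈ -32399.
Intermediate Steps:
x(c) = 4*c² (x(c) = (2*c)² = 4*c²)
f(G, s) = -2/13 + 4*s/13 (f(G, s) = (4*s - 2)*(1/13) = (-2 + 4*s)*(1/13) = -2/13 + 4*s/13)
f(13, x((1 + 0)*(2 + 1/(-1)))) - 450*72 = (-2/13 + 4*(4*((1 + 0)*(2 + 1/(-1)))²)/13) - 450*72 = (-2/13 + 4*(4*(1*(2 - 1))²)/13) - 32400 = (-2/13 + 4*(4*(1*1)²)/13) - 32400 = (-2/13 + 4*(4*1²)/13) - 32400 = (-2/13 + 4*(4*1)/13) - 32400 = (-2/13 + (4/13)*4) - 32400 = (-2/13 + 16/13) - 32400 = 14/13 - 32400 = -421186/13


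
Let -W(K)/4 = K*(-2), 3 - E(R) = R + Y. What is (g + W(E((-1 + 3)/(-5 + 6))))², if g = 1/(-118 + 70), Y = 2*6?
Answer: 17850625/2304 ≈ 7747.7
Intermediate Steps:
Y = 12
E(R) = -9 - R (E(R) = 3 - (R + 12) = 3 - (12 + R) = 3 + (-12 - R) = -9 - R)
g = -1/48 (g = 1/(-48) = -1/48 ≈ -0.020833)
W(K) = 8*K (W(K) = -4*K*(-2) = -(-8)*K = 8*K)
(g + W(E((-1 + 3)/(-5 + 6))))² = (-1/48 + 8*(-9 - (-1 + 3)/(-5 + 6)))² = (-1/48 + 8*(-9 - 2/1))² = (-1/48 + 8*(-9 - 2))² = (-1/48 + 8*(-11))² = (-1/48 - 88)² = (-4225/48)² = 17850625/2304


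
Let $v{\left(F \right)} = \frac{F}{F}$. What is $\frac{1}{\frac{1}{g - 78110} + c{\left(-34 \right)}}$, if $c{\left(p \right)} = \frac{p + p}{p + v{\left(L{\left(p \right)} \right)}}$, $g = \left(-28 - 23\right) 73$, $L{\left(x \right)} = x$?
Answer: $\frac{2700489}{5564611} \approx 0.4853$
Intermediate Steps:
$g = -3723$ ($g = \left(-51\right) 73 = -3723$)
$v{\left(F \right)} = 1$
$c{\left(p \right)} = \frac{2 p}{1 + p}$ ($c{\left(p \right)} = \frac{p + p}{p + 1} = \frac{2 p}{1 + p}$)
$\frac{1}{\frac{1}{g - 78110} + c{\left(-34 \right)}} = \frac{1}{\frac{1}{-3723 - 78110} + 2 \left(-34\right) \frac{1}{1 - 34}} = \frac{1}{\frac{1}{-81833} + 2 \left(-34\right) \frac{1}{-33}} = \frac{1}{- \frac{1}{81833} + 2 \left(-34\right) \left(- \frac{1}{33}\right)} = \frac{1}{- \frac{1}{81833} + \frac{68}{33}} = \frac{1}{\frac{5564611}{2700489}} = \frac{2700489}{5564611}$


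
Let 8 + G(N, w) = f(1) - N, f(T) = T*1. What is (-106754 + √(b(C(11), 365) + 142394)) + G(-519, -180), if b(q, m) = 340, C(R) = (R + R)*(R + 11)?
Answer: -106242 + √142734 ≈ -1.0586e+5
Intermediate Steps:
f(T) = T
C(R) = 2*R*(11 + R) (C(R) = (2*R)*(11 + R) = 2*R*(11 + R))
G(N, w) = -7 - N (G(N, w) = -8 + (1 - N) = -7 - N)
(-106754 + √(b(C(11), 365) + 142394)) + G(-519, -180) = (-106754 + √(340 + 142394)) + (-7 - 1*(-519)) = (-106754 + √142734) + (-7 + 519) = (-106754 + √142734) + 512 = -106242 + √142734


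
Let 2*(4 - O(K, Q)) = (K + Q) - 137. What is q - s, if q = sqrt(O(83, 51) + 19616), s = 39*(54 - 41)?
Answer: -507 + sqrt(78486)/2 ≈ -366.92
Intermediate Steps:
O(K, Q) = 145/2 - K/2 - Q/2 (O(K, Q) = 4 - ((K + Q) - 137)/2 = 4 - (-137 + K + Q)/2 = 4 + (137/2 - K/2 - Q/2) = 145/2 - K/2 - Q/2)
s = 507 (s = 39*13 = 507)
q = sqrt(78486)/2 (q = sqrt((145/2 - 1/2*83 - 1/2*51) + 19616) = sqrt((145/2 - 83/2 - 51/2) + 19616) = sqrt(11/2 + 19616) = sqrt(39243/2) = sqrt(78486)/2 ≈ 140.08)
q - s = sqrt(78486)/2 - 1*507 = sqrt(78486)/2 - 507 = -507 + sqrt(78486)/2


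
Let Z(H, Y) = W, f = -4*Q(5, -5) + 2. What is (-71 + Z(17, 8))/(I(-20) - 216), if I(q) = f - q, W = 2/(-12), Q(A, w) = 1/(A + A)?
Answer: 2135/5832 ≈ 0.36608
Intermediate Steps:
Q(A, w) = 1/(2*A)
f = 8/5 (f = -2/5 + 2 = 8/5 ≈ 1.6000)
W = -1/6 (W = 2*(-1/12) = -1/6 ≈ -0.16667)
I(q) = 8/5 - q
Z(H, Y) = -1/6
(-71 + Z(17, 8))/(I(-20) - 216) = (-71 - 1/6)/((8/5 - 1*(-20)) - 216) = -427/(6*((8/5 + 20) - 216)) = -427/(6*(108/5 - 216)) = -427/(6*(-972/5)) = -427/6*(-5/972) = 2135/5832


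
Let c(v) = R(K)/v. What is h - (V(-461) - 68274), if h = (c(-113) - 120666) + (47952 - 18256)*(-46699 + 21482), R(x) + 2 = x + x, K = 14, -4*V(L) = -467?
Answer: -338501236523/452 ≈ -7.4890e+8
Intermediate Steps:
V(L) = 467/4 (V(L) = -1/4*(-467) = 467/4)
R(x) = -2 + 2*x (R(x) = -2 + (x + x) = -2 + 2*x)
c(v) = 26/v (c(v) = (-2 + 2*14)/v = (-2 + 28)/v = 26/v)
h = -84633010900/113 (h = (26/(-113) - 120666) + (47952 - 18256)*(-46699 + 21482) = (26*(-1/113) - 120666) + 29696*(-25217) = (-26/113 - 120666) - 748844032 = -13635284/113 - 748844032 = -84633010900/113 ≈ -7.4896e+8)
h - (V(-461) - 68274) = -84633010900/113 - (467/4 - 68274) = -84633010900/113 - 1*(-272629/4) = -84633010900/113 + 272629/4 = -338501236523/452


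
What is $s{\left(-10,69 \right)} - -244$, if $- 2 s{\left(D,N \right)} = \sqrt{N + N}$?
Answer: $244 - \frac{\sqrt{138}}{2} \approx 238.13$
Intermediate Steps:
$s{\left(D,N \right)} = - \frac{\sqrt{2} \sqrt{N}}{2}$ ($s{\left(D,N \right)} = - \frac{\sqrt{N + N}}{2} = - \frac{\sqrt{2 N}}{2} = - \frac{\sqrt{2} \sqrt{N}}{2}$)
$s{\left(-10,69 \right)} - -244 = - \frac{\sqrt{2} \sqrt{69}}{2} - -244 = - \frac{\sqrt{138}}{2} + 244 = 244 - \frac{\sqrt{138}}{2}$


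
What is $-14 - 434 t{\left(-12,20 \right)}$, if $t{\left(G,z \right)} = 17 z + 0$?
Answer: $-147574$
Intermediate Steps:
$t{\left(G,z \right)} = 17 z$
$-14 - 434 t{\left(-12,20 \right)} = -14 - 434 \cdot 17 \cdot 20 = -14 - 147560 = -147574$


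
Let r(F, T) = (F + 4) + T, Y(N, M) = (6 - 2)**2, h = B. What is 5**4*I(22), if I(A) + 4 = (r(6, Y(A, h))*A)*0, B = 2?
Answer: -2500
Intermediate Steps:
h = 2
Y(N, M) = 16 (Y(N, M) = 4**2 = 16)
r(F, T) = 4 + F + T (r(F, T) = (4 + F) + T = 4 + F + T)
I(A) = -4 (I(A) = -4 + ((4 + 6 + 16)*A)*0 = -4 + (26*A)*0 = -4 + 0 = -4)
5**4*I(22) = 5**4*(-4) = 625*(-4) = -2500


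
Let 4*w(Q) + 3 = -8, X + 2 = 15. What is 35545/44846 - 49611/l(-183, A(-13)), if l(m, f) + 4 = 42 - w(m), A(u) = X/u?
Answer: -8893625789/7309898 ≈ -1216.7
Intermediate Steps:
X = 13 (X = -2 + 15 = 13)
w(Q) = -11/4 (w(Q) = -3/4 + (1/4)*(-8) = -3/4 - 2 = -11/4)
A(u) = 13/u
l(m, f) = 163/4 (l(m, f) = -4 + (42 - 1*(-11/4)) = -4 + (42 + 11/4) = -4 + 179/4 = 163/4)
35545/44846 - 49611/l(-183, A(-13)) = 35545/44846 - 49611/163/4 = 35545*(1/44846) - 49611*4/163 = 35545/44846 - 198444/163 = -8893625789/7309898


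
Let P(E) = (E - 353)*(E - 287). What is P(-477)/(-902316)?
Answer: -158530/225579 ≈ -0.70277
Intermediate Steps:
P(E) = (-353 + E)*(-287 + E)
P(-477)/(-902316) = (101311 + (-477)² - 640*(-477))/(-902316) = (101311 + 227529 + 305280)*(-1/902316) = 634120*(-1/902316) = -158530/225579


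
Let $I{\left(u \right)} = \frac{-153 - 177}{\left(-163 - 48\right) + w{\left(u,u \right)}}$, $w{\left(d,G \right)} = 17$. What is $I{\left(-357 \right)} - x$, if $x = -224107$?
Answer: $\frac{21738544}{97} \approx 2.2411 \cdot 10^{5}$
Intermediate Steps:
$I{\left(u \right)} = \frac{165}{97}$ ($I{\left(u \right)} = \frac{-153 - 177}{\left(-163 - 48\right) + 17} = - \frac{330}{\left(-163 - 48\right) + 17} = - \frac{330}{-211 + 17} = - \frac{330}{-194} = \left(-330\right) \left(- \frac{1}{194}\right) = \frac{165}{97}$)
$I{\left(-357 \right)} - x = \frac{165}{97} - -224107 = \frac{165}{97} + 224107 = \frac{21738544}{97}$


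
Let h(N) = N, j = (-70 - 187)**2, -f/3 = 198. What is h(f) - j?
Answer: -66643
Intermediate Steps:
f = -594 (f = -3*198 = -594)
j = 66049 (j = (-257)**2 = 66049)
h(f) - j = -594 - 1*66049 = -594 - 66049 = -66643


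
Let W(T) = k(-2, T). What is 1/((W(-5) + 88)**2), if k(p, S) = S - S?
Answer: 1/7744 ≈ 0.00012913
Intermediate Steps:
k(p, S) = 0
W(T) = 0
1/((W(-5) + 88)**2) = 1/((0 + 88)**2) = 1/(88**2) = 1/7744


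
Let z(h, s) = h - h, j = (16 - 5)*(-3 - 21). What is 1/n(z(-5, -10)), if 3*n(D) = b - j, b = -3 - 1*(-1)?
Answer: 3/262 ≈ 0.011450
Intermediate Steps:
j = -264 (j = 11*(-24) = -264)
b = -2 (b = -3 + 1 = -2)
z(h, s) = 0
n(D) = 262/3 (n(D) = (-2 - 1*(-264))/3 = (-2 + 264)/3 = (⅓)*262 = 262/3)
1/n(z(-5, -10)) = 1/(262/3) = 3/262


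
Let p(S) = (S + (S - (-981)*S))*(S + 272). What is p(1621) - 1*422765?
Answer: 3015964834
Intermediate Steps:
p(S) = 983*S*(272 + S) (p(S) = (S + (S + 981*S))*(272 + S) = (S + 982*S)*(272 + S) = (983*S)*(272 + S) = 983*S*(272 + S))
p(1621) - 1*422765 = 983*1621*(272 + 1621) - 1*422765 = 983*1621*1893 - 422765 = 3016387599 - 422765 = 3015964834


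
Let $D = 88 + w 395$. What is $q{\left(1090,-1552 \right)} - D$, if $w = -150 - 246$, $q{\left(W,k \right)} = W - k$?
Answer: $158974$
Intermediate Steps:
$w = -396$
$D = -156332$ ($D = 88 - 156420 = -156332$)
$q{\left(1090,-1552 \right)} - D = \left(1090 - -1552\right) - -156332 = \left(1090 + 1552\right) + 156332 = 2642 + 156332 = 158974$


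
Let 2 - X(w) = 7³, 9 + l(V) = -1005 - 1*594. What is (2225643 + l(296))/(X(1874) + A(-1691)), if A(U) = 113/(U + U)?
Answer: -1504337274/230675 ≈ -6521.5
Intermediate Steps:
A(U) = 113/(2*U) (A(U) = 113/((2*U)) = 113*(1/(2*U)) = 113/(2*U))
l(V) = -1608 (l(V) = -9 + (-1005 - 1*594) = -9 + (-1005 - 594) = -9 - 1599 = -1608)
X(w) = -341 (X(w) = 2 - 1*7³ = 2 - 1*343 = 2 - 343 = -341)
(2225643 + l(296))/(X(1874) + A(-1691)) = (2225643 - 1608)/(-341 + (113/2)/(-1691)) = 2224035/(-341 + (113/2)*(-1/1691)) = 2224035/(-341 - 113/3382) = 2224035/(-1153375/3382) = 2224035*(-3382/1153375) = -1504337274/230675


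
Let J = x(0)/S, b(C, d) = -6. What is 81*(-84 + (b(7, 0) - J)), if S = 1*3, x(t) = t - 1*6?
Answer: -7128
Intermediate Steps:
x(t) = -6 + t (x(t) = t - 6 = -6 + t)
S = 3
J = -2 (J = (-6 + 0)/3 = -6*⅓ = -2)
81*(-84 + (b(7, 0) - J)) = 81*(-84 + (-6 - 1*(-2))) = 81*(-84 + (-6 + 2)) = 81*(-84 - 4) = 81*(-88) = -7128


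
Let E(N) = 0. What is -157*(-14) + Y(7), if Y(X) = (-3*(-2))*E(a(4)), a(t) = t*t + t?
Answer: 2198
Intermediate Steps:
a(t) = t + t**2 (a(t) = t**2 + t = t + t**2)
Y(X) = 0 (Y(X) = -3*(-2)*0 = 6*0 = 0)
-157*(-14) + Y(7) = -157*(-14) + 0 = 2198 + 0 = 2198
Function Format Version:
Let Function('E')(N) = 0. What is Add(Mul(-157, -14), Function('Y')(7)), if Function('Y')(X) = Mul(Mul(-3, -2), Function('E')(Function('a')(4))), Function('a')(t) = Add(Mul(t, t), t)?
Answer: 2198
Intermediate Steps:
Function('a')(t) = Add(t, Pow(t, 2)) (Function('a')(t) = Add(Pow(t, 2), t) = Add(t, Pow(t, 2)))
Function('Y')(X) = 0 (Function('Y')(X) = Mul(Mul(-3, -2), 0) = Mul(6, 0) = 0)
Add(Mul(-157, -14), Function('Y')(7)) = Add(Mul(-157, -14), 0) = Add(2198, 0) = 2198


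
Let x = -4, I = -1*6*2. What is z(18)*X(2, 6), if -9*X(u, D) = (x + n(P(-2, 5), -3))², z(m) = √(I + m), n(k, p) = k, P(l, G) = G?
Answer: -√6/9 ≈ -0.27217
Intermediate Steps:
I = -12 (I = -6*2 = -12)
z(m) = √(-12 + m)
X(u, D) = -⅑ (X(u, D) = -(-4 + 5)²/9 = -⅑*1² = -⅑*1 = -⅑)
z(18)*X(2, 6) = √(-12 + 18)*(-⅑) = √6*(-⅑) = -√6/9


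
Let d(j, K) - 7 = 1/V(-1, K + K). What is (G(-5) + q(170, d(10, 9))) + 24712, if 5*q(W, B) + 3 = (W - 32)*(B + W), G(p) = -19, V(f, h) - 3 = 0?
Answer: 147934/5 ≈ 29587.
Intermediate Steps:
V(f, h) = 3 (V(f, h) = 3 + 0 = 3)
d(j, K) = 22/3 (d(j, K) = 7 + 1/3 = 22/3)
q(W, B) = -3/5 + (-32 + W)*(B + W)/5 (q(W, B) = -3/5 + ((W - 32)*(B + W))/5 = -3/5 + ((-32 + W)*(B + W))/5 = -3/5 + (-32 + W)*(B + W)/5)
(G(-5) + q(170, d(10, 9))) + 24712 = (-19 + (-3/5 - 32/5*22/3 - 32/5*170 + (1/5)*170**2 + (1/5)*(22/3)*170)) + 24712 = (-19 + (-3/5 - 704/15 - 1088 + (1/5)*28900 + 748/3)) + 24712 = (-19 + (-3/5 - 704/15 - 1088 + 5780 + 748/3)) + 24712 = (-19 + 24469/5) + 24712 = 24374/5 + 24712 = 147934/5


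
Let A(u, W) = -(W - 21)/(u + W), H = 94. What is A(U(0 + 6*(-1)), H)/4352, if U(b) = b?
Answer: -73/382976 ≈ -0.00019061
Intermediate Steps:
A(u, W) = -(-21 + W)/(W + u)
A(U(0 + 6*(-1)), H)/4352 = ((21 - 1*94)/(94 + (0 + 6*(-1))))/4352 = ((21 - 94)/(94 + (0 - 6)))*(1/4352) = (-73/(94 - 6))*(1/4352) = (-73/88)*(1/4352) = ((1/88)*(-73))*(1/4352) = -73/88*1/4352 = -73/382976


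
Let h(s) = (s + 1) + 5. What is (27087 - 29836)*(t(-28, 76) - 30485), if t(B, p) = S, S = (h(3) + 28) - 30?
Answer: 83784022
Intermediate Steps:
h(s) = 6 + s (h(s) = (1 + s) + 5 = 6 + s)
S = 7 (S = ((6 + 3) + 28) - 30 = (9 + 28) - 30 = 37 - 30 = 7)
t(B, p) = 7
(27087 - 29836)*(t(-28, 76) - 30485) = (27087 - 29836)*(7 - 30485) = -2749*(-30478) = 83784022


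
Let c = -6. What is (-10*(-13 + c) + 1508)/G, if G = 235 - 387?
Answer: -849/76 ≈ -11.171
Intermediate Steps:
G = -152
(-10*(-13 + c) + 1508)/G = (-10*(-13 - 6) + 1508)/(-152) = -(-10*(-19) + 1508)/152 = -(190 + 1508)/152 = -1/152*1698 = -849/76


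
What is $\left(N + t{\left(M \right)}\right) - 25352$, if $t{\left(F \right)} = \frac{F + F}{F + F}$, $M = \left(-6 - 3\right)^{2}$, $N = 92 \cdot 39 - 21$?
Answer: $-21784$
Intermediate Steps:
$N = 3567$ ($N = 3588 - 21 = 3567$)
$M = 81$ ($M = \left(-9\right)^{2} = 81$)
$t{\left(F \right)} = 1$ ($t{\left(F \right)} = \frac{2 F}{2 F} = 2 F \frac{1}{2 F} = 1$)
$\left(N + t{\left(M \right)}\right) - 25352 = \left(3567 + 1\right) - 25352 = 3568 - 25352 = -21784$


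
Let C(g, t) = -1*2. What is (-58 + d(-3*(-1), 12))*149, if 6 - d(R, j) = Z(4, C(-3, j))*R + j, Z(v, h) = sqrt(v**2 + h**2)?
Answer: -9536 - 894*sqrt(5) ≈ -11535.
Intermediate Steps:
C(g, t) = -2
Z(v, h) = sqrt(h**2 + v**2)
d(R, j) = 6 - j - 2*R*sqrt(5) (d(R, j) = 6 - (sqrt((-2)**2 + 4**2)*R + j) = 6 - (sqrt(4 + 16)*R + j) = 6 - (sqrt(20)*R + j) = 6 - ((2*sqrt(5))*R + j) = 6 - (2*R*sqrt(5) + j) = 6 - (j + 2*R*sqrt(5)) = 6 + (-j - 2*R*sqrt(5)) = 6 - j - 2*R*sqrt(5))
(-58 + d(-3*(-1), 12))*149 = (-58 + (6 - 1*12 - 2*(-3*(-1))*sqrt(5)))*149 = (-58 + (6 - 12 - 2*3*sqrt(5)))*149 = (-58 + (6 - 12 - 6*sqrt(5)))*149 = (-58 + (-6 - 6*sqrt(5)))*149 = (-64 - 6*sqrt(5))*149 = -9536 - 894*sqrt(5)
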